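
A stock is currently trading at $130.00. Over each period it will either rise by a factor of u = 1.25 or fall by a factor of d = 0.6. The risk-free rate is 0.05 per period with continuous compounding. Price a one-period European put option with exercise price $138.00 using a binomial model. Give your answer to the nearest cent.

$17.45

Risk-neutral probability p = (e^0.05 − 0.6)/(1.25 − 0.6) = 0.4513/0.6500 = 0.6943
Terminal stock prices: S_u = 162.5, S_d = 78
Terminal payoffs (K − S): max(-24.5, 0) = 0, max(60, 0) = 60
Node 0 (S = 130): V_0 = e^(−0.05)·[0.6943·0.0000 + 0.3057·60.0000] = 17.4495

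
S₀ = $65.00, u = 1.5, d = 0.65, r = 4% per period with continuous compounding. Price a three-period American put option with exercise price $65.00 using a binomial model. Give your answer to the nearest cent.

$15.78

Risk-neutral probability p = (e^0.04 − 0.65)/(1.5 − 0.65) = 0.3908/0.8500 = 0.4598
Terminal stock prices: S_uuu = 219.4, S_uud = 95.06, S_udd = 41.19, S_ddd = 17.85
Terminal payoffs (K − S): max(-154.4, 0) = 0, max(-30.06, 0) = 0, max(23.81, 0) = 23.81, max(47.15, 0) = 47.15
Node uu (S = 146.2): continuation = e^(−0.04)·[0.4598·0.0000 + 0.5402·0.0000] = 0.0000; exercise value = 0.0000 ≤ continuation, so V_uu = 0.0000
Node ud (S = 63.38): continuation = e^(−0.04)·[0.4598·0.0000 + 0.5402·23.8062] = 12.3564; exercise value = 1.6250 ≤ continuation, so V_ud = 12.3564
Node dd (S = 27.46): continuation = e^(−0.04)·[0.4598·23.8062 + 0.5402·47.1494] = 34.9888; exercise value = 37.5375 > continuation, so V_dd = 37.5375 (exercise)
Node u (S = 97.5): continuation = e^(−0.04)·[0.4598·0.0000 + 0.5402·12.3564] = 6.4135; exercise value = 0.0000 ≤ continuation, so V_u = 6.4135
Node d (S = 42.25): continuation = e^(−0.04)·[0.4598·12.3564 + 0.5402·37.5375] = 24.9419; exercise value = 22.7500 ≤ continuation, so V_d = 24.9419
Node 0 (S = 65): continuation = e^(−0.04)·[0.4598·6.4135 + 0.5402·24.9419] = 15.7790; exercise value = 0.0000 ≤ continuation, so V_0 = 15.7790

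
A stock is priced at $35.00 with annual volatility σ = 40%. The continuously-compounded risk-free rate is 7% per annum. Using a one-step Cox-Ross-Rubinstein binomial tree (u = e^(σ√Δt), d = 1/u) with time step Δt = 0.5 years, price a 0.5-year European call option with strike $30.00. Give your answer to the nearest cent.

$7.81

CRR parameters: u = e^(σ√Δt) = e^(0.4·√0.5) = 1.3269, d = 1/u = 0.7536
Per-period rate: rΔt = 0.07·0.5 = 0.035, so R = e^0.035 = 1.0356
Risk-neutral probability p = (e^0.035 − 0.7536)/(1.3269 − 0.7536) = 0.2820/0.5733 = 0.4919
Terminal stock prices: S_u = 46.44, S_d = 26.38
Terminal payoffs (S − K): max(16.44, 0) = 16.44, max(-3.623, 0) = 0
Node 0 (S = 35): V_0 = e^(−0.035)·[0.4919·16.4414 + 0.5081·0.0000] = 7.8092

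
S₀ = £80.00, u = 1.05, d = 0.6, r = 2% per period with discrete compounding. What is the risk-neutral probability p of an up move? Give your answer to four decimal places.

p = 0.9333

Risk-neutral probability p = (1 + 0.02 − 0.6)/(1.05 − 0.6) = 0.4200/0.4500 = 0.9333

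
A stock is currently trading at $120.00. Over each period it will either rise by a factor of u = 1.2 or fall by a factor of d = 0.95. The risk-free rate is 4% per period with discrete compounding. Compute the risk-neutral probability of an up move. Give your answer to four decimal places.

p = 0.3600

Risk-neutral probability p = (1 + 0.04 − 0.95)/(1.2 − 0.95) = 0.0900/0.2500 = 0.3600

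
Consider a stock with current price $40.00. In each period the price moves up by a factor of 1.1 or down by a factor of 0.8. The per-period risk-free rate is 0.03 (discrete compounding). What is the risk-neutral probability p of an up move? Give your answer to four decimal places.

Risk-neutral probability p = (1 + 0.03 − 0.8)/(1.1 − 0.8) = 0.2300/0.3000 = 0.7667

p = 0.7667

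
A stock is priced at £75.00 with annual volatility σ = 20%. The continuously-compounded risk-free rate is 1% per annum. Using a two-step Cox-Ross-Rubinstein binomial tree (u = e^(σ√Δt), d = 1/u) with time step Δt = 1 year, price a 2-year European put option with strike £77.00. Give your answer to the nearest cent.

CRR parameters: u = e^(σ√Δt) = e^(0.2·√1) = 1.2214, d = 1/u = 0.8187
Per-period rate: rΔt = 0.01·1 = 0.01, so R = e^0.01 = 1.0101
Risk-neutral probability p = (e^0.01 − 0.8187)/(1.2214 − 0.8187) = 0.1913/0.4027 = 0.4751
Terminal stock prices: S_uu = 111.9, S_ud = 75, S_dd = 50.27
Terminal payoffs (K − S): max(-34.89, 0) = 0, max(2, 0) = 2, max(26.73, 0) = 26.73
Node u (S = 91.61): V_u = e^(−0.01)·[0.4751·0.0000 + 0.5249·2.0000] = 1.0393
Node d (S = 61.4): V_d = e^(−0.01)·[0.4751·2.0000 + 0.5249·26.7260] = 14.8290
Node 0 (S = 75): V_0 = e^(−0.01)·[0.4751·1.0393 + 0.5249·14.8290] = 8.1948

£8.19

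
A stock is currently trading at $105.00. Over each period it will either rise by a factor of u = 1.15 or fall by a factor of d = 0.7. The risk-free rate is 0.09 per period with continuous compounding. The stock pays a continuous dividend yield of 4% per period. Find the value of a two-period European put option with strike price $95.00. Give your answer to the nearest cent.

Per-period risk-free factor R = e^0.09 = 1.0942; dividend-adjusted growth = e^(0.09−0.04) = 1.0513.
Risk-neutral probability p = (1.0513 − 0.7)/(1.15 − 0.7) = 0.3513/0.4500 = 0.7806
Terminal stock prices: S_uu = 138.9, S_ud = 84.52, S_dd = 51.45
Terminal payoffs (K − S): max(-43.86, 0) = 0, max(10.48, 0) = 10.48, max(43.55, 0) = 43.55
Node u (S = 120.7): V_u = e^(−0.09)·[0.7806·0.0000 + 0.2194·10.4750] = 2.1004
Node d (S = 73.5): V_d = e^(−0.09)·[0.7806·10.4750 + 0.2194·43.5500] = 16.2054
Node 0 (S = 105): V_0 = e^(−0.09)·[0.7806·2.1004 + 0.2194·16.2054] = 4.7479

$4.75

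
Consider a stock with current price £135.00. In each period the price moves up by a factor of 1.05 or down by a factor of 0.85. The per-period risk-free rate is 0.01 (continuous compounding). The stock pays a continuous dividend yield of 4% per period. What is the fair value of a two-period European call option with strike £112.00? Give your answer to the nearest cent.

Per-period risk-free factor R = e^0.01 = 1.0101; dividend-adjusted growth = e^(0.01−0.04) = 0.9704.
Risk-neutral probability p = (0.9704 − 0.85)/(1.05 − 0.85) = 0.1204/0.2000 = 0.6022
Terminal stock prices: S_uu = 148.8, S_ud = 120.5, S_dd = 97.54
Terminal payoffs (S − K): max(36.84, 0) = 36.84, max(8.487, 0) = 8.487, max(-14.46, 0) = 0
Node u (S = 141.8): V_u = e^(−0.01)·[0.6022·36.8375 + 0.3978·8.4875] = 25.3063
Node d (S = 114.8): V_d = e^(−0.01)·[0.6022·8.4875 + 0.3978·0.0000] = 5.0605
Node 0 (S = 135): V_0 = e^(−0.01)·[0.6022·25.3063 + 0.3978·5.0605] = 17.0814

£17.08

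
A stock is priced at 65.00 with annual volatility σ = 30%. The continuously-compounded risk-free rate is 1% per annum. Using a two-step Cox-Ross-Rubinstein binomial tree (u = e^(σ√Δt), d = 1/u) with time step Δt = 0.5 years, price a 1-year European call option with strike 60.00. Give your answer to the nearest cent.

10.66

CRR parameters: u = e^(σ√Δt) = e^(0.3·√0.5) = 1.2363, d = 1/u = 0.8089
Per-period rate: rΔt = 0.01·0.5 = 0.005, so R = e^0.005 = 1.0050
Risk-neutral probability p = (e^0.005 − 0.8089)/(1.2363 − 0.8089) = 0.1962/0.4275 = 0.4589
Terminal stock prices: S_uu = 99.35, S_ud = 65, S_dd = 42.53
Terminal payoffs (S − K): max(39.35, 0) = 39.35, max(5, 0) = 5, max(-17.47, 0) = 0
Node u (S = 80.36): V_u = e^(−0.005)·[0.4589·39.3502 + 0.5411·5.0000] = 20.6595
Node d (S = 52.58): V_d = e^(−0.005)·[0.4589·5.0000 + 0.5411·0.0000] = 2.2830
Node 0 (S = 65): V_0 = e^(−0.005)·[0.4589·20.6595 + 0.5411·2.2830] = 10.6624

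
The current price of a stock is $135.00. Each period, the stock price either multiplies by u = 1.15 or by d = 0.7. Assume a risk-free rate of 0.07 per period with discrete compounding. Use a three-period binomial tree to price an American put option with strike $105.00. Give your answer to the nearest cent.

Risk-neutral probability p = (1 + 0.07 − 0.7)/(1.15 − 0.7) = 0.3700/0.4500 = 0.8222
Terminal stock prices: S_uuu = 205.3, S_uud = 125, S_udd = 76.07, S_ddd = 46.3
Terminal payoffs (K − S): max(-100.3, 0) = 0, max(-19.98, 0) = 0, max(28.93, 0) = 28.93, max(58.7, 0) = 58.7
Node uu (S = 178.5): continuation = 1/1.07·[0.8222·0.0000 + 0.1778·0.0000] = 0.0000; exercise value = 0.0000 ≤ continuation, so V_uu = 0.0000
Node ud (S = 108.7): continuation = 1/1.07·[0.8222·0.0000 + 0.1778·28.9275] = 4.8062; exercise value = 0.0000 ≤ continuation, so V_ud = 4.8062
Node dd (S = 66.15): continuation = 1/1.07·[0.8222·28.9275 + 0.1778·58.6950] = 31.9808; exercise value = 38.8500 > continuation, so V_dd = 38.8500 (exercise)
Node u (S = 155.2): continuation = 1/1.07·[0.8222·0.0000 + 0.1778·4.8062] = 0.7985; exercise value = 0.0000 ≤ continuation, so V_u = 0.7985
Node d (S = 94.5): continuation = 1/1.07·[0.8222·4.8062 + 0.1778·38.8500] = 10.1481; exercise value = 10.5000 > continuation, so V_d = 10.5000 (exercise)
Node 0 (S = 135): continuation = 1/1.07·[0.8222·0.7985 + 0.1778·10.5000] = 2.3582; exercise value = 0.0000 ≤ continuation, so V_0 = 2.3582

$2.36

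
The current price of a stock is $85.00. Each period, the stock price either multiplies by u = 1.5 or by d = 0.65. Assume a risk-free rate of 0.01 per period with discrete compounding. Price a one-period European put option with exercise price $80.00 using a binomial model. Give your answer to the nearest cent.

Risk-neutral probability p = (1 + 0.01 − 0.65)/(1.5 − 0.65) = 0.3600/0.8500 = 0.4235
Terminal stock prices: S_u = 127.5, S_d = 55.25
Terminal payoffs (K − S): max(-47.5, 0) = 0, max(24.75, 0) = 24.75
Node 0 (S = 85): V_0 = 1/1.01·[0.4235·0.0000 + 0.5765·24.7500] = 14.1264

$14.13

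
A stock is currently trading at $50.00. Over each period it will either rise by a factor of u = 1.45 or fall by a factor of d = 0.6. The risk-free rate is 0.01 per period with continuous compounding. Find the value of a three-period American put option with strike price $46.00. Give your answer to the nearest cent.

Risk-neutral probability p = (e^0.01 − 0.6)/(1.45 − 0.6) = 0.4101/0.8500 = 0.4824
Terminal stock prices: S_uuu = 152.4, S_uud = 63.07, S_udd = 26.1, S_ddd = 10.8
Terminal payoffs (K − S): max(-106.4, 0) = 0, max(-17.07, 0) = 0, max(19.9, 0) = 19.9, max(35.2, 0) = 35.2
Node uu (S = 105.1): continuation = e^(−0.01)·[0.4824·0.0000 + 0.5176·0.0000] = 0.0000; exercise value = 0.0000 ≤ continuation, so V_uu = 0.0000
Node ud (S = 43.5): continuation = e^(−0.01)·[0.4824·0.0000 + 0.5176·19.9000] = 10.1975; exercise value = 2.5000 ≤ continuation, so V_ud = 10.1975
Node dd (S = 18): continuation = e^(−0.01)·[0.4824·19.9000 + 0.5176·35.2000] = 27.5423; exercise value = 28.0000 > continuation, so V_dd = 28.0000 (exercise)
Node u (S = 72.5): continuation = e^(−0.01)·[0.4824·0.0000 + 0.5176·10.1975] = 5.2256; exercise value = 0.0000 ≤ continuation, so V_u = 5.2256
Node d (S = 30): continuation = e^(−0.01)·[0.4824·10.1975 + 0.5176·28.0000] = 19.2187; exercise value = 16.0000 ≤ continuation, so V_d = 19.2187
Node 0 (S = 50): continuation = e^(−0.01)·[0.4824·5.2256 + 0.5176·19.2187] = 12.3442; exercise value = 0.0000 ≤ continuation, so V_0 = 12.3442

$12.34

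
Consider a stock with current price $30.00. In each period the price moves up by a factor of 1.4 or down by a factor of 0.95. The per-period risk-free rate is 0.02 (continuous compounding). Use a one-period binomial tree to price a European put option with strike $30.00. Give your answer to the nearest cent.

$1.24

Risk-neutral probability p = (e^0.02 − 0.95)/(1.4 − 0.95) = 0.0702/0.4500 = 0.1560
Terminal stock prices: S_u = 42, S_d = 28.5
Terminal payoffs (K − S): max(-12, 0) = 0, max(1.5, 0) = 1.5
Node 0 (S = 30): V_0 = e^(−0.02)·[0.1560·0.0000 + 0.8440·1.5000] = 1.2409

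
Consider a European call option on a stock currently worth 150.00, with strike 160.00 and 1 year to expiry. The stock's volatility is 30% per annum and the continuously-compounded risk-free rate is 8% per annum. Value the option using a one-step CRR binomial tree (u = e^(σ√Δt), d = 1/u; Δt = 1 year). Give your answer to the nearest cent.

22.05

CRR parameters: u = e^(σ√Δt) = e^(0.3·√1) = 1.3499, d = 1/u = 0.7408
Per-period rate: rΔt = 0.08·1 = 0.08, so R = e^0.08 = 1.0833
Risk-neutral probability p = (e^0.08 − 0.7408)/(1.3499 − 0.7408) = 0.3425/0.6090 = 0.5623
Terminal stock prices: S_u = 202.5, S_d = 111.1
Terminal payoffs (S − K): max(42.48, 0) = 42.48, max(-48.88, 0) = 0
Node 0 (S = 150): V_0 = e^(−0.08)·[0.5623·42.4788 + 0.4377·0.0000] = 22.0498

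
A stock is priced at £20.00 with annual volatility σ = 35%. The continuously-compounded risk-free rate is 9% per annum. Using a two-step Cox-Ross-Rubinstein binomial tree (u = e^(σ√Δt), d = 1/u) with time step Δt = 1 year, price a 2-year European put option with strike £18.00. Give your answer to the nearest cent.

£1.39

CRR parameters: u = e^(σ√Δt) = e^(0.35·√1) = 1.4191, d = 1/u = 0.7047
Per-period rate: rΔt = 0.09·1 = 0.09, so R = e^0.09 = 1.0942
Risk-neutral probability p = (e^0.09 − 0.7047)/(1.4191 − 0.7047) = 0.3895/0.7144 = 0.5452
Terminal stock prices: S_uu = 40.28, S_ud = 20, S_dd = 9.932
Terminal payoffs (K − S): max(-22.28, 0) = 0, max(-2, 0) = 0, max(8.068, 0) = 8.068
Node u (S = 28.38): V_u = e^(−0.09)·[0.5452·0.0000 + 0.4548·0.0000] = 0.0000
Node d (S = 14.09): V_d = e^(−0.09)·[0.5452·0.0000 + 0.4548·8.0683] = 3.3536
Node 0 (S = 20): V_0 = e^(−0.09)·[0.5452·0.0000 + 0.4548·3.3536] = 1.3939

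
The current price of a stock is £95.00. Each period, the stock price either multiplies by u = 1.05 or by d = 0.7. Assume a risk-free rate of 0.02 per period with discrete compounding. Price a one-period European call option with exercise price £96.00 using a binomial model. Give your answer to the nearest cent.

£3.36

Risk-neutral probability p = (1 + 0.02 − 0.7)/(1.05 − 0.7) = 0.3200/0.3500 = 0.9143
Terminal stock prices: S_u = 99.75, S_d = 66.5
Terminal payoffs (S − K): max(3.75, 0) = 3.75, max(-29.5, 0) = 0
Node 0 (S = 95): V_0 = 1/1.02·[0.9143·3.7500 + 0.0857·0.0000] = 3.3613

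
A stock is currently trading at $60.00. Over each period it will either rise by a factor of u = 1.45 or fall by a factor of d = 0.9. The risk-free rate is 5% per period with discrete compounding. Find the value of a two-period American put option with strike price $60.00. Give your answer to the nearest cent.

Risk-neutral probability p = (1 + 0.05 − 0.9)/(1.45 − 0.9) = 0.1500/0.5500 = 0.2727
Terminal stock prices: S_uu = 126.2, S_ud = 78.3, S_dd = 48.6
Terminal payoffs (K − S): max(-66.15, 0) = 0, max(-18.3, 0) = 0, max(11.4, 0) = 11.4
Node u (S = 87): continuation = 1/1.05·[0.2727·0.0000 + 0.7273·0.0000] = 0.0000; exercise value = 0.0000 ≤ continuation, so V_u = 0.0000
Node d (S = 54): continuation = 1/1.05·[0.2727·0.0000 + 0.7273·11.4000] = 7.8961; exercise value = 6.0000 ≤ continuation, so V_d = 7.8961
Node 0 (S = 60): continuation = 1/1.05·[0.2727·0.0000 + 0.7273·7.8961] = 5.4692; exercise value = 0.0000 ≤ continuation, so V_0 = 5.4692

$5.47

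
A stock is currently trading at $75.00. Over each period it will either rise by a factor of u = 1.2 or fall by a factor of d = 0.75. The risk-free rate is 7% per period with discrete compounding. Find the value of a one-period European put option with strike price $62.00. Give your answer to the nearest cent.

$1.55

Risk-neutral probability p = (1 + 0.07 − 0.75)/(1.2 − 0.75) = 0.3200/0.4500 = 0.7111
Terminal stock prices: S_u = 90, S_d = 56.25
Terminal payoffs (K − S): max(-28, 0) = 0, max(5.75, 0) = 5.75
Node 0 (S = 75): V_0 = 1/1.07·[0.7111·0.0000 + 0.2889·5.7500] = 1.5524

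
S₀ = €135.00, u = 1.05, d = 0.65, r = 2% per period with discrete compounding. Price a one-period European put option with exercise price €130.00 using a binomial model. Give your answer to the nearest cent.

€3.11

Risk-neutral probability p = (1 + 0.02 − 0.65)/(1.05 − 0.65) = 0.3700/0.4000 = 0.9250
Terminal stock prices: S_u = 141.8, S_d = 87.75
Terminal payoffs (K − S): max(-11.75, 0) = 0, max(42.25, 0) = 42.25
Node 0 (S = 135): V_0 = 1/1.02·[0.9250·0.0000 + 0.0750·42.2500] = 3.1066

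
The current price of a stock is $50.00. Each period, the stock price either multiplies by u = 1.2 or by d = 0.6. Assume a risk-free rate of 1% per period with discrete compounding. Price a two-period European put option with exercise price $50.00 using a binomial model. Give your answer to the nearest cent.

$9.09

Risk-neutral probability p = (1 + 0.01 − 0.6)/(1.2 − 0.6) = 0.4100/0.6000 = 0.6833
Terminal stock prices: S_uu = 72, S_ud = 36, S_dd = 18
Terminal payoffs (K − S): max(-22, 0) = 0, max(14, 0) = 14, max(32, 0) = 32
Node u (S = 60): V_u = 1/1.01·[0.6833·0.0000 + 0.3167·14.0000] = 4.3894
Node d (S = 30): V_d = 1/1.01·[0.6833·14.0000 + 0.3167·32.0000] = 19.5050
Node 0 (S = 50): V_0 = 1/1.01·[0.6833·4.3894 + 0.3167·19.5050] = 9.0852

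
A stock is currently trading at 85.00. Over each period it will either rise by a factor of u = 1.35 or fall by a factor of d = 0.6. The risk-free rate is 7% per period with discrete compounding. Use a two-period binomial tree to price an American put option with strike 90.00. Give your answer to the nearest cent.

17.93

Risk-neutral probability p = (1 + 0.07 − 0.6)/(1.35 − 0.6) = 0.4700/0.7500 = 0.6267
Terminal stock prices: S_uu = 154.9, S_ud = 68.85, S_dd = 30.6
Terminal payoffs (K − S): max(-64.91, 0) = 0, max(21.15, 0) = 21.15, max(59.4, 0) = 59.4
Node u (S = 114.8): continuation = 1/1.07·[0.6267·0.0000 + 0.3733·21.1500] = 7.3794; exercise value = 0.0000 ≤ continuation, so V_u = 7.3794
Node d (S = 51): continuation = 1/1.07·[0.6267·21.1500 + 0.3733·59.4000] = 33.1121; exercise value = 39.0000 > continuation, so V_d = 39.0000 (exercise)
Node 0 (S = 85): continuation = 1/1.07·[0.6267·7.3794 + 0.3733·39.0000] = 17.9294; exercise value = 5.0000 ≤ continuation, so V_0 = 17.9294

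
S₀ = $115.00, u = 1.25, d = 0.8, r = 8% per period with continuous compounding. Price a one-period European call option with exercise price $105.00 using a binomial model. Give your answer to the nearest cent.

Risk-neutral probability p = (e^0.08 − 0.8)/(1.25 − 0.8) = 0.2833/0.4500 = 0.6295
Terminal stock prices: S_u = 143.8, S_d = 92
Terminal payoffs (S − K): max(38.75, 0) = 38.75, max(-13, 0) = 0
Node 0 (S = 115): V_0 = e^(−0.08)·[0.6295·38.7500 + 0.3705·0.0000] = 22.5187

$22.52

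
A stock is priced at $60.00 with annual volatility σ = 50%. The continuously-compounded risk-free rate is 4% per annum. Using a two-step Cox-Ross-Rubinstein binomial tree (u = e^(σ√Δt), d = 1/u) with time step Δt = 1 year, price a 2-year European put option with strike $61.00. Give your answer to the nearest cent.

CRR parameters: u = e^(σ√Δt) = e^(0.5·√1) = 1.6487, d = 1/u = 0.6065
Per-period rate: rΔt = 0.04·1 = 0.04, so R = e^0.04 = 1.0408
Risk-neutral probability p = (e^0.04 − 0.6065)/(1.6487 − 0.6065) = 0.4343/1.0422 = 0.4167
Terminal stock prices: S_uu = 163.1, S_ud = 60, S_dd = 22.07
Terminal payoffs (K − S): max(-102.1, 0) = 0, max(1, 0) = 1, max(38.93, 0) = 38.93
Node u (S = 98.92): V_u = e^(−0.04)·[0.4167·0.0000 + 0.5833·1.0000] = 0.5604
Node d (S = 36.39): V_d = e^(−0.04)·[0.4167·1.0000 + 0.5833·38.9272] = 22.2163
Node 0 (S = 60): V_0 = e^(−0.04)·[0.4167·0.5604 + 0.5833·22.2163] = 12.6750

$12.68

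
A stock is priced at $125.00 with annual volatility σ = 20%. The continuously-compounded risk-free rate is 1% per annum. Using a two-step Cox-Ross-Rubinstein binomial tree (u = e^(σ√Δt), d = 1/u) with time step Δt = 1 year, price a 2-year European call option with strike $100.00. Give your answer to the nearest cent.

$31.36

CRR parameters: u = e^(σ√Δt) = e^(0.2·√1) = 1.2214, d = 1/u = 0.8187
Per-period rate: rΔt = 0.01·1 = 0.01, so R = e^0.01 = 1.0101
Risk-neutral probability p = (e^0.01 − 0.8187)/(1.2214 − 0.8187) = 0.1913/0.4027 = 0.4751
Terminal stock prices: S_uu = 186.5, S_ud = 125, S_dd = 83.79
Terminal payoffs (S − K): max(86.48, 0) = 86.48, max(25, 0) = 25, max(-16.21, 0) = 0
Node u (S = 152.7): V_u = e^(−0.01)·[0.4751·86.4781 + 0.5249·25.0000] = 53.6704
Node d (S = 102.3): V_d = e^(−0.01)·[0.4751·25.0000 + 0.5249·0.0000] = 11.7599
Node 0 (S = 125): V_0 = e^(−0.01)·[0.4751·53.6704 + 0.5249·11.7599] = 31.3575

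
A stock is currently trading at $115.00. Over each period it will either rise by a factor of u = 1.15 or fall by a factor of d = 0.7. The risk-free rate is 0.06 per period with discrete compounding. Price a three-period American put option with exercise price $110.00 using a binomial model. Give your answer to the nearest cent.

Risk-neutral probability p = (1 + 0.06 − 0.7)/(1.15 − 0.7) = 0.3600/0.4500 = 0.8000
Terminal stock prices: S_uuu = 174.9, S_uud = 106.5, S_udd = 64.8, S_ddd = 39.44
Terminal payoffs (K − S): max(-64.9, 0) = 0, max(3.539, 0) = 3.539, max(45.2, 0) = 45.2, max(70.56, 0) = 70.56
Node uu (S = 152.1): continuation = 1/1.06·[0.8000·0.0000 + 0.2000·3.5388] = 0.6677; exercise value = 0.0000 ≤ continuation, so V_uu = 0.6677
Node ud (S = 92.57): continuation = 1/1.06·[0.8000·3.5388 + 0.2000·45.1975] = 11.1986; exercise value = 17.4250 > continuation, so V_ud = 17.4250 (exercise)
Node dd (S = 56.35): continuation = 1/1.06·[0.8000·45.1975 + 0.2000·70.5550] = 47.4236; exercise value = 53.6500 > continuation, so V_dd = 53.6500 (exercise)
Node u (S = 132.2): continuation = 1/1.06·[0.8000·0.6677 + 0.2000·17.4250] = 3.7917; exercise value = 0.0000 ≤ continuation, so V_u = 3.7917
Node d (S = 80.5): continuation = 1/1.06·[0.8000·17.4250 + 0.2000·53.6500] = 23.2736; exercise value = 29.5000 > continuation, so V_d = 29.5000 (exercise)
Node 0 (S = 115): continuation = 1/1.06·[0.8000·3.7917 + 0.2000·29.5000] = 8.4277; exercise value = 0.0000 ≤ continuation, so V_0 = 8.4277

$8.43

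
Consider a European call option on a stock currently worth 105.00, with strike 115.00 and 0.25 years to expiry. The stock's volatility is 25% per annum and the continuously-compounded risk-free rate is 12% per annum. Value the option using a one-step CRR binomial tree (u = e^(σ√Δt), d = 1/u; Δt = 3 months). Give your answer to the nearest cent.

2.28

CRR parameters: u = e^(σ√Δt) = e^(0.25·√0.25) = 1.1331, d = 1/u = 0.8825
Per-period rate: rΔt = 0.12·0.25 = 0.03, so R = e^0.03 = 1.0305
Risk-neutral probability p = (e^0.03 − 0.8825)/(1.1331 − 0.8825) = 0.1480/0.2507 = 0.5903
Terminal stock prices: S_u = 119, S_d = 92.66
Terminal payoffs (S − K): max(3.981, 0) = 3.981, max(-22.34, 0) = 0
Node 0 (S = 105): V_0 = e^(−0.03)·[0.5903·3.9806 + 0.4097·0.0000] = 2.2803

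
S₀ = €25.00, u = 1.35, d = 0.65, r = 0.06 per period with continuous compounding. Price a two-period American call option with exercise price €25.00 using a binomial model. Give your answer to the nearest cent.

Risk-neutral probability p = (e^0.06 − 0.65)/(1.35 − 0.65) = 0.4118/0.7000 = 0.5883
Terminal stock prices: S_uu = 45.56, S_ud = 21.94, S_dd = 10.56
Terminal payoffs (S − K): max(20.56, 0) = 20.56, max(-3.062, 0) = 0, max(-14.44, 0) = 0
Node u (S = 33.75): continuation = e^(−0.06)·[0.5883·20.5625 + 0.4117·0.0000] = 11.3932; exercise value = 8.7500 ≤ continuation, so V_u = 11.3932
Node d (S = 16.25): continuation = e^(−0.06)·[0.5883·0.0000 + 0.4117·0.0000] = 0.0000; exercise value = 0.0000 ≤ continuation, so V_d = 0.0000
Node 0 (S = 25): continuation = e^(−0.06)·[0.5883·11.3932 + 0.4117·0.0000] = 6.3127; exercise value = 0.0000 ≤ continuation, so V_0 = 6.3127

€6.31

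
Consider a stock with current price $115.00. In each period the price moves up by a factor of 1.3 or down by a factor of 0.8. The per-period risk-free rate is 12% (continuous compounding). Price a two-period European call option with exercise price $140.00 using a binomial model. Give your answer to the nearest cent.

$18.34

Risk-neutral probability p = (e^0.12 − 0.8)/(1.3 − 0.8) = 0.3275/0.5000 = 0.6550
Terminal stock prices: S_uu = 194.4, S_ud = 119.6, S_dd = 73.6
Terminal payoffs (S − K): max(54.35, 0) = 54.35, max(-20.4, 0) = 0, max(-66.4, 0) = 0
Node u (S = 149.5): V_u = e^(−0.12)·[0.6550·54.3500 + 0.3450·0.0000] = 31.5734
Node d (S = 92): V_d = e^(−0.12)·[0.6550·0.0000 + 0.3450·0.0000] = 0.0000
Node 0 (S = 115): V_0 = e^(−0.12)·[0.6550·31.5734 + 0.3450·0.0000] = 18.3418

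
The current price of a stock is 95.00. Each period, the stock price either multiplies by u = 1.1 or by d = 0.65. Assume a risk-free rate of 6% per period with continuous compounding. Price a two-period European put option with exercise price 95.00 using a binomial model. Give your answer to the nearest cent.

4.08

Risk-neutral probability p = (e^0.06 − 0.65)/(1.1 − 0.65) = 0.4118/0.4500 = 0.9152
Terminal stock prices: S_uu = 115, S_ud = 67.93, S_dd = 40.14
Terminal payoffs (K − S): max(-19.95, 0) = 0, max(27.07, 0) = 27.07, max(54.86, 0) = 54.86
Node u (S = 104.5): V_u = e^(−0.06)·[0.9152·0.0000 + 0.0848·27.0750] = 2.1624
Node d (S = 61.75): V_d = e^(−0.06)·[0.9152·27.0750 + 0.0848·54.8625] = 27.7176
Node 0 (S = 95): V_0 = e^(−0.06)·[0.9152·2.1624 + 0.0848·27.7176] = 4.0776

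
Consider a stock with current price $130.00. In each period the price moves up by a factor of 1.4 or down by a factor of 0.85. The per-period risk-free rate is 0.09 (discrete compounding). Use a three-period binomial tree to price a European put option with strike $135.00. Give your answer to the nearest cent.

Risk-neutral probability p = (1 + 0.09 − 0.85)/(1.4 − 0.85) = 0.2400/0.5500 = 0.4364
Terminal stock prices: S_uuu = 356.7, S_uud = 216.6, S_udd = 131.5, S_ddd = 79.84
Terminal payoffs (K − S): max(-221.7, 0) = 0, max(-81.58, 0) = 0, max(3.505, 0) = 3.505, max(55.16, 0) = 55.16
Node uu (S = 254.8): V_uu = 1/1.09·[0.4364·0.0000 + 0.5636·0.0000] = 0.0000
Node ud (S = 154.7): V_ud = 1/1.09·[0.4364·0.0000 + 0.5636·3.5050] = 1.8124
Node dd (S = 93.92): V_dd = 1/1.09·[0.4364·3.5050 + 0.5636·55.1638] = 29.9282
Node u (S = 182): V_u = 1/1.09·[0.4364·0.0000 + 0.5636·1.8124] = 0.9372
Node d (S = 110.5): V_d = 1/1.09·[0.4364·1.8124 + 0.5636·29.9282] = 16.2014
Node 0 (S = 130): V_0 = 1/1.09·[0.4364·0.9372 + 0.5636·16.2014] = 8.7529

$8.75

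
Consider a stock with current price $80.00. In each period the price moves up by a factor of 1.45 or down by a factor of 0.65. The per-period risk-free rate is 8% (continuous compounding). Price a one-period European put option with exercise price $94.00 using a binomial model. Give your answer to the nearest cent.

Risk-neutral probability p = (e^0.08 − 0.65)/(1.45 − 0.65) = 0.4333/0.8000 = 0.5416
Terminal stock prices: S_u = 116, S_d = 52
Terminal payoffs (K − S): max(-22, 0) = 0, max(42, 0) = 42
Node 0 (S = 80): V_0 = e^(−0.08)·[0.5416·0.0000 + 0.4584·42.0000] = 17.7722

$17.77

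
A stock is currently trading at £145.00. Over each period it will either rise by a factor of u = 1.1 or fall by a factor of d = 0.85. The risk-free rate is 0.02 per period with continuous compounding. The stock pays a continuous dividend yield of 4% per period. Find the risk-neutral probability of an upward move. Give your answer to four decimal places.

Per-period risk-free factor R = e^0.02 = 1.0202; dividend-adjusted growth = e^(0.02−0.04) = 0.9802.
Risk-neutral probability p = (0.9802 − 0.85)/(1.1 − 0.85) = 0.1302/0.2500 = 0.5208

p = 0.5208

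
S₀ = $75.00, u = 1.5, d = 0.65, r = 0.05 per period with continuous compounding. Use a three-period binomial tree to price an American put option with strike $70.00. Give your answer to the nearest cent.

$14.75

Risk-neutral probability p = (e^0.05 − 0.65)/(1.5 − 0.65) = 0.4013/0.8500 = 0.4721
Terminal stock prices: S_uuu = 253.1, S_uud = 109.7, S_udd = 47.53, S_ddd = 20.6
Terminal payoffs (K − S): max(-183.1, 0) = 0, max(-39.69, 0) = 0, max(22.47, 0) = 22.47, max(49.4, 0) = 49.4
Node uu (S = 168.8): continuation = e^(−0.05)·[0.4721·0.0000 + 0.5279·0.0000] = 0.0000; exercise value = 0.0000 ≤ continuation, so V_uu = 0.0000
Node ud (S = 73.12): continuation = e^(−0.05)·[0.4721·0.0000 + 0.5279·22.4687] = 11.2831; exercise value = 0.0000 ≤ continuation, so V_ud = 11.2831
Node dd (S = 31.69): continuation = e^(−0.05)·[0.4721·22.4687 + 0.5279·49.4031] = 34.8986; exercise value = 38.3125 > continuation, so V_dd = 38.3125 (exercise)
Node u (S = 112.5): continuation = e^(−0.05)·[0.4721·0.0000 + 0.5279·11.2831] = 5.6660; exercise value = 0.0000 ≤ continuation, so V_u = 5.6660
Node d (S = 48.75): continuation = e^(−0.05)·[0.4721·11.2831 + 0.5279·38.3125] = 24.3062; exercise value = 21.2500 ≤ continuation, so V_d = 24.3062
Node 0 (S = 75): continuation = e^(−0.05)·[0.4721·5.6660 + 0.5279·24.3062] = 14.7502; exercise value = 0.0000 ≤ continuation, so V_0 = 14.7502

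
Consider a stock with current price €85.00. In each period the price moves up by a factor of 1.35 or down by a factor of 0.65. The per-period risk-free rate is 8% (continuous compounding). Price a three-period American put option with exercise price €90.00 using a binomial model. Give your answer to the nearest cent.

€15.32

Risk-neutral probability p = (e^0.08 − 0.65)/(1.35 − 0.65) = 0.4333/0.7000 = 0.6190
Terminal stock prices: S_uuu = 209.1, S_uud = 100.7, S_udd = 48.48, S_ddd = 23.34
Terminal payoffs (K − S): max(-119.1, 0) = 0, max(-10.69, 0) = 0, max(41.52, 0) = 41.52, max(66.66, 0) = 66.66
Node uu (S = 154.9): continuation = e^(−0.08)·[0.6190·0.0000 + 0.3810·0.0000] = 0.0000; exercise value = 0.0000 ≤ continuation, so V_uu = 0.0000
Node ud (S = 74.59): continuation = e^(−0.08)·[0.6190·0.0000 + 0.3810·41.5181] = 14.6029; exercise value = 15.4125 > continuation, so V_ud = 15.4125 (exercise)
Node dd (S = 35.91): continuation = e^(−0.08)·[0.6190·41.5181 + 0.3810·66.6569] = 47.1680; exercise value = 54.0875 > continuation, so V_dd = 54.0875 (exercise)
Node u (S = 114.8): continuation = e^(−0.08)·[0.6190·0.0000 + 0.3810·15.4125] = 5.4210; exercise value = 0.0000 ≤ continuation, so V_u = 5.4210
Node d (S = 55.25): continuation = e^(−0.08)·[0.6190·15.4125 + 0.3810·54.0875] = 27.8305; exercise value = 34.7500 > continuation, so V_d = 34.7500 (exercise)
Node 0 (S = 85): continuation = e^(−0.08)·[0.6190·5.4210 + 0.3810·34.7500] = 15.3199; exercise value = 5.0000 ≤ continuation, so V_0 = 15.3199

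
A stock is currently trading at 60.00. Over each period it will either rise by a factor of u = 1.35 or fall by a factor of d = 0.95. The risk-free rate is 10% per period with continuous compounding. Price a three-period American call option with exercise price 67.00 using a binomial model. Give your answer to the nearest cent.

Risk-neutral probability p = (e^0.1 − 0.95)/(1.35 − 0.95) = 0.1552/0.4000 = 0.3879
Terminal stock prices: S_uuu = 147.6, S_uud = 103.9, S_udd = 73.1, S_ddd = 51.44
Terminal payoffs (S − K): max(80.62, 0) = 80.62, max(36.88, 0) = 36.88, max(6.102, 0) = 6.102, max(-15.56, 0) = 0
Node uu (S = 109.4): continuation = e^(−0.1)·[0.3879·80.6225 + 0.6121·36.8825] = 48.7259; exercise value = 42.3500 ≤ continuation, so V_uu = 48.7259
Node ud (S = 76.95): continuation = e^(−0.1)·[0.3879·36.8825 + 0.6121·6.1025] = 16.3259; exercise value = 9.9500 ≤ continuation, so V_ud = 16.3259
Node dd (S = 54.15): continuation = e^(−0.1)·[0.3879·6.1025 + 0.6121·0.0000] = 2.1420; exercise value = 0.0000 ≤ continuation, so V_dd = 2.1420
Node u (S = 81): continuation = e^(−0.1)·[0.3879·48.7259 + 0.6121·16.3259] = 26.1450; exercise value = 14.0000 ≤ continuation, so V_u = 26.1450
Node d (S = 57): continuation = e^(−0.1)·[0.3879·16.3259 + 0.6121·2.1420] = 6.9169; exercise value = 0.0000 ≤ continuation, so V_d = 6.9169
Node 0 (S = 60): continuation = e^(−0.1)·[0.3879·26.1450 + 0.6121·6.9169] = 13.0080; exercise value = 0.0000 ≤ continuation, so V_0 = 13.0080

13.01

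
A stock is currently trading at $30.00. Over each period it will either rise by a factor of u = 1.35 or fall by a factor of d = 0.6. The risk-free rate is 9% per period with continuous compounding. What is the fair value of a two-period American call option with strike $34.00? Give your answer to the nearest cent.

$7.50

Risk-neutral probability p = (e^0.09 − 0.6)/(1.35 − 0.6) = 0.4942/0.7500 = 0.6589
Terminal stock prices: S_uu = 54.68, S_ud = 24.3, S_dd = 10.8
Terminal payoffs (S − K): max(20.68, 0) = 20.68, max(-9.7, 0) = 0, max(-23.2, 0) = 0
Node u (S = 40.5): continuation = e^(−0.09)·[0.6589·20.6750 + 0.3411·0.0000] = 12.4502; exercise value = 6.5000 ≤ continuation, so V_u = 12.4502
Node d (S = 18): continuation = e^(−0.09)·[0.6589·0.0000 + 0.3411·0.0000] = 0.0000; exercise value = 0.0000 ≤ continuation, so V_d = 0.0000
Node 0 (S = 30): continuation = e^(−0.09)·[0.6589·12.4502 + 0.3411·0.0000] = 7.4974; exercise value = 0.0000 ≤ continuation, so V_0 = 7.4974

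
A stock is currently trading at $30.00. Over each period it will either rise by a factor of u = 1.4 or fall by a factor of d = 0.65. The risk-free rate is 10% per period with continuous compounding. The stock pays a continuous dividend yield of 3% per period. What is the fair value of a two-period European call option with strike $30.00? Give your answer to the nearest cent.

Per-period risk-free factor R = e^0.1 = 1.1052; dividend-adjusted growth = e^(0.1−0.03) = 1.0725.
Risk-neutral probability p = (1.0725 − 0.65)/(1.4 − 0.65) = 0.4225/0.7500 = 0.5633
Terminal stock prices: S_uu = 58.8, S_ud = 27.3, S_dd = 12.68
Terminal payoffs (S − K): max(28.8, 0) = 28.8, max(-2.7, 0) = 0, max(-17.32, 0) = 0
Node u (S = 42): V_u = e^(−0.1)·[0.5633·28.8000 + 0.4367·0.0000] = 14.6804
Node d (S = 19.5): V_d = e^(−0.1)·[0.5633·0.0000 + 0.4367·0.0000] = 0.0000
Node 0 (S = 30): V_0 = e^(−0.1)·[0.5633·14.6804 + 0.4367·0.0000] = 7.4831

$7.48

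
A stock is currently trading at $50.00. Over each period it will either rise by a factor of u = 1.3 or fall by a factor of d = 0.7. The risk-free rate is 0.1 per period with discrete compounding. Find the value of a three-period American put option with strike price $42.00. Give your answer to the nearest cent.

$2.74

Risk-neutral probability p = (1 + 0.1 − 0.7)/(1.3 − 0.7) = 0.4000/0.6000 = 0.6667
Terminal stock prices: S_uuu = 109.9, S_uud = 59.15, S_udd = 31.85, S_ddd = 17.15
Terminal payoffs (K − S): max(-67.85, 0) = 0, max(-17.15, 0) = 0, max(10.15, 0) = 10.15, max(24.85, 0) = 24.85
Node uu (S = 84.5): continuation = 1/1.1·[0.6667·0.0000 + 0.3333·0.0000] = 0.0000; exercise value = 0.0000 ≤ continuation, so V_uu = 0.0000
Node ud (S = 45.5): continuation = 1/1.1·[0.6667·0.0000 + 0.3333·10.1500] = 3.0758; exercise value = 0.0000 ≤ continuation, so V_ud = 3.0758
Node dd (S = 24.5): continuation = 1/1.1·[0.6667·10.1500 + 0.3333·24.8500] = 13.6818; exercise value = 17.5000 > continuation, so V_dd = 17.5000 (exercise)
Node u (S = 65): continuation = 1/1.1·[0.6667·0.0000 + 0.3333·3.0758] = 0.9320; exercise value = 0.0000 ≤ continuation, so V_u = 0.9320
Node d (S = 35): continuation = 1/1.1·[0.6667·3.0758 + 0.3333·17.5000] = 7.1671; exercise value = 7.0000 ≤ continuation, so V_d = 7.1671
Node 0 (S = 50): continuation = 1/1.1·[0.6667·0.9320 + 0.3333·7.1671] = 2.7367; exercise value = 0.0000 ≤ continuation, so V_0 = 2.7367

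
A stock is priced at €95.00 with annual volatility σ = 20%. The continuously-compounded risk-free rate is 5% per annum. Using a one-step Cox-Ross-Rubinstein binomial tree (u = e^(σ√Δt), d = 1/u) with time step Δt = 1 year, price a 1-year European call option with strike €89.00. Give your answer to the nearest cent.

€14.85

CRR parameters: u = e^(σ√Δt) = e^(0.2·√1) = 1.2214, d = 1/u = 0.8187
Per-period rate: rΔt = 0.05·1 = 0.05, so R = e^0.05 = 1.0513
Risk-neutral probability p = (e^0.05 − 0.8187)/(1.2214 − 0.8187) = 0.2325/0.4027 = 0.5775
Terminal stock prices: S_u = 116, S_d = 77.78
Terminal payoffs (S − K): max(27.03, 0) = 27.03, max(-11.22, 0) = 0
Node 0 (S = 95): V_0 = e^(−0.05)·[0.5775·27.0333 + 0.4225·0.0000] = 14.8501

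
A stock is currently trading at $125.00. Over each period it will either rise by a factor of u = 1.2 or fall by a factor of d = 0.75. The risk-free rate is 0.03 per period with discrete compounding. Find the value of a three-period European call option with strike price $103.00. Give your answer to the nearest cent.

$37.76

Risk-neutral probability p = (1 + 0.03 − 0.75)/(1.2 − 0.75) = 0.2800/0.4500 = 0.6222
Terminal stock prices: S_uuu = 216, S_uud = 135, S_udd = 84.38, S_ddd = 52.73
Terminal payoffs (S − K): max(113, 0) = 113, max(32, 0) = 32, max(-18.62, 0) = 0, max(-50.27, 0) = 0
Node uu (S = 180): V_uu = 1/1.03·[0.6222·113.0000 + 0.3778·32.0000] = 80.0000
Node ud (S = 112.5): V_ud = 1/1.03·[0.6222·32.0000 + 0.3778·0.0000] = 19.3312
Node dd (S = 70.31): V_dd = 1/1.03·[0.6222·0.0000 + 0.3778·0.0000] = 0.0000
Node u (S = 150): V_u = 1/1.03·[0.6222·80.0000 + 0.3778·19.3312] = 55.4181
Node d (S = 93.75): V_d = 1/1.03·[0.6222·19.3312 + 0.3778·0.0000] = 11.6779
Node 0 (S = 125): V_0 = 1/1.03·[0.6222·55.4181 + 0.3778·11.6779] = 37.7612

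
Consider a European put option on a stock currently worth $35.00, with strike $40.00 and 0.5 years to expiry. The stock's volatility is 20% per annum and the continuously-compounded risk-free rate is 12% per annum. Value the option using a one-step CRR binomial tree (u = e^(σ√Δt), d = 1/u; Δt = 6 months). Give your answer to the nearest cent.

$2.87

CRR parameters: u = e^(σ√Δt) = e^(0.2·√0.5) = 1.1519, d = 1/u = 0.8681
Per-period rate: rΔt = 0.12·0.5 = 0.06, so R = e^0.06 = 1.0618
Risk-neutral probability p = (e^0.06 − 0.8681)/(1.1519 − 0.8681) = 0.1937/0.2838 = 0.6826
Terminal stock prices: S_u = 40.32, S_d = 30.38
Terminal payoffs (K − S): max(-0.3168, 0) = 0, max(9.616, 0) = 9.616
Node 0 (S = 35): V_0 = e^(−0.06)·[0.6826·0.0000 + 0.3174·9.6157] = 2.8743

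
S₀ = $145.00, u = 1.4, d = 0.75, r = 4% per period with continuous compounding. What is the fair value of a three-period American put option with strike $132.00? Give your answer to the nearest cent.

Risk-neutral probability p = (e^0.04 − 0.75)/(1.4 − 0.75) = 0.2908/0.6500 = 0.4474
Terminal stock prices: S_uuu = 397.9, S_uud = 213.1, S_udd = 114.2, S_ddd = 61.17
Terminal payoffs (K − S): max(-265.9, 0) = 0, max(-81.15, 0) = 0, max(17.81, 0) = 17.81, max(70.83, 0) = 70.83
Node uu (S = 284.2): continuation = e^(−0.04)·[0.4474·0.0000 + 0.5526·0.0000] = 0.0000; exercise value = 0.0000 ≤ continuation, so V_uu = 0.0000
Node ud (S = 152.2): continuation = e^(−0.04)·[0.4474·0.0000 + 0.5526·17.8125] = 9.4572; exercise value = 0.0000 ≤ continuation, so V_ud = 9.4572
Node dd (S = 81.56): continuation = e^(−0.04)·[0.4474·17.8125 + 0.5526·70.8281] = 45.2617; exercise value = 50.4375 > continuation, so V_dd = 50.4375 (exercise)
Node u (S = 203): continuation = e^(−0.04)·[0.4474·0.0000 + 0.5526·9.4572] = 5.0211; exercise value = 0.0000 ≤ continuation, so V_u = 5.0211
Node d (S = 108.8): continuation = e^(−0.04)·[0.4474·9.4572 + 0.5526·50.4375] = 30.8441; exercise value = 23.2500 ≤ continuation, so V_d = 30.8441
Node 0 (S = 145): continuation = e^(−0.04)·[0.4474·5.0211 + 0.5526·30.8441] = 18.5345; exercise value = 0.0000 ≤ continuation, so V_0 = 18.5345

$18.53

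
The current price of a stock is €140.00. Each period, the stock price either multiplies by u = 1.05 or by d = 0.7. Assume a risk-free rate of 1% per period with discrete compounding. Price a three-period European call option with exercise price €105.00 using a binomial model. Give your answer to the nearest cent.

€39.28

Risk-neutral probability p = (1 + 0.01 − 0.7)/(1.05 − 0.7) = 0.3100/0.3500 = 0.8857
Terminal stock prices: S_uuu = 162.1, S_uud = 108, S_udd = 72.03, S_ddd = 48.02
Terminal payoffs (S − K): max(57.07, 0) = 57.07, max(3.045, 0) = 3.045, max(-32.97, 0) = 0, max(-56.98, 0) = 0
Node uu (S = 154.3): V_uu = 1/1.01·[0.8857·57.0675 + 0.1143·3.0450] = 50.3896
Node ud (S = 102.9): V_ud = 1/1.01·[0.8857·3.0450 + 0.1143·0.0000] = 2.6703
Node dd (S = 68.6): V_dd = 1/1.01·[0.8857·0.0000 + 0.1143·0.0000] = 0.0000
Node u (S = 147): V_u = 1/1.01·[0.8857·50.3896 + 0.1143·2.6703] = 44.4911
Node d (S = 98): V_d = 1/1.01·[0.8857·2.6703 + 0.1143·0.0000] = 2.3417
Node 0 (S = 140): V_0 = 1/1.01·[0.8857·44.4911 + 0.1143·2.3417] = 39.2812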